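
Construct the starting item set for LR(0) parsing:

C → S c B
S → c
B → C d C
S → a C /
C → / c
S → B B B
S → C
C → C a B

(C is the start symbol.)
{ [B → . C d C], [C → . / c], [C → . C a B], [C → . S c B], [C' → . C], [S → . B B B], [S → . C], [S → . a C /], [S → . c] }

First, augment the grammar with C' → C
I₀ = CLOSURE({ [C' → . C] }):
  [C' → . C] has the dot before C: add [C → . S c B], [C → . / c], [C → . C a B]
  [C → . S c B] has the dot before S: add [S → . c], [S → . a C /], [S → . B B B], [S → . C]
  [S → . B B B] has the dot before B: add [B → . C d C]
No further items can be added.

I₀ = { [B → . C d C], [C → . / c], [C → . C a B], [C → . S c B], [C' → . C], [S → . B B B], [S → . C], [S → . a C /], [S → . c] }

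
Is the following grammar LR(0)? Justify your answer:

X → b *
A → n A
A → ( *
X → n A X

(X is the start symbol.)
Yes, the grammar is LR(0)

Augment with X' → X and build the canonical LR(0) collection (I0 = CLOSURE({[X' → . X]}), then GOTO on every symbol after a dot until no new states appear). It has 11 states:
  I0: { [X → . b *], [X → . n A X], [X' → . X] }  — shift
  I1: { [X' → X .] }  — accept
  I2: { [X → b . *] }  — shift
  I3: { [A → . ( *], [A → . n A], [X → n . A X] }  — shift
  I4: { [A → ( . *] }  — shift
  I5: { [X → . b *], [X → . n A X], [X → n A . X] }  — shift
  I6: { [A → . ( *], [A → . n A], [A → n . A] }  — shift
  I7: { [A → n A .] }  — reduce
  I8: { [X → n A X .] }  — reduce
  I9: { [A → ( * .] }  — reduce
  I10: { [X → b * .] }  — reduce

Every state is either a pure shift/goto state or contains exactly one complete item and nothing to shift — no conflicts. The grammar is LR(0).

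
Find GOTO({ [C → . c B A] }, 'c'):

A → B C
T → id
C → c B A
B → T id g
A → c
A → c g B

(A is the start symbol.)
{ [B → . T id g], [C → c . B A], [T → . id] }

GOTO(I, 'c') = CLOSURE({ [A → αX.β] : [A → α.Xβ] ∈ I, X = 'c' })

Items with dot before 'c', with the dot advanced:
  [C → . c B A] → [C → c . B A]
Closure of the advanced items:
  [C → c . B A] has the dot before B: add [B → . T id g]
  [B → . T id g] has the dot before T: add [T → . id]

GOTO = { [B → . T id g], [C → c . B A], [T → . id] }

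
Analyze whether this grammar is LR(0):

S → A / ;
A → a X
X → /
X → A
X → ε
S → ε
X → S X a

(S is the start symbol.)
Augment with S' → S and build the canonical LR(0) collection (I0 = CLOSURE({[S' → . S]}), then GOTO on every symbol after a dot until no new states appear). It has 12 states:
  I0: { [A → . a X], [S → . A / ;], [S → .], [S' → . S] }  — shift, reduce
  I1: { [S → A . / ;] }  — shift
  I2: { [S' → S .] }  — accept
  I3: { [A → . a X], [A → a . X], [S → . A / ;], [S → .], [X → . /], [X → . A], [X → . S X a], [X → .] }  — shift, 2 reduces
  I4: { [X → / .] }  — reduce
  I5: { [S → A . / ;], [X → A .] }  — shift, reduce
  I6: { [A → . a X], [S → . A / ;], [S → .], [X → . /], [X → . A], [X → . S X a], [X → .], [X → S . X a] }  — shift, 2 reduces
  I7: { [A → a X .] }  — reduce
  I8: { [X → S X . a] }  — shift
  I9: { [X → S X a .] }  — reduce
  I10: { [S → A / . ;] }  — shift
  I11: { [S → A / ; .] }  — reduce

Conflict in state I0:
  Shift-reduce conflict between [S → .] and [A → . a X]
So the grammar is NOT LR(0).

Answer: No. Shift-reduce conflict between [S → .] and [A → . a X]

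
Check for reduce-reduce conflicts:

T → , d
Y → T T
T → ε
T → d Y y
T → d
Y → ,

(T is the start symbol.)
Yes — I3: [T → .] vs [T → d .]

A reduce-reduce conflict occurs when an LR(0) state has two complete items [A → α .] and [B → β .] — both call for a reduction, and with no lookahead the parser cannot choose between them.

Augment with T' → T and build the canonical LR(0) collection (I0 = CLOSURE({[T' → . T]}), then GOTO on every symbol after a dot until no new states appear). It has 10 states:
  I0: { [T → . , d], [T → . d Y y], [T → . d], [T → .], [T' → . T] }  — shift, reduce
  I1: { [T → , . d] }  — shift
  I2: { [T' → T .] }  — accept
  I3: { [T → . , d], [T → . d Y y], [T → . d], [T → .], [T → d . Y y], [T → d .], [Y → . ,], [Y → . T T] }  — shift, 2 reduces
  I4: { [T → , . d], [Y → , .] }  — shift, reduce
  I5: { [T → . , d], [T → . d Y y], [T → . d], [T → .], [Y → T . T] }  — shift, reduce
  I6: { [T → d Y . y] }  — shift
  I7: { [T → d Y y .] }  — reduce
  I8: { [Y → T T .] }  — reduce
  I9: { [T → , d .] }  — reduce

I3 contains complete items [T → .], [T → d .] — reduce-reduce conflict.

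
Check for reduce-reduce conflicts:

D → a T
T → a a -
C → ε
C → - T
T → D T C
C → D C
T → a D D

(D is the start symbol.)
No reduce-reduce conflicts

A reduce-reduce conflict occurs when an LR(0) state has two complete items [A → α .] and [B → β .] — both call for a reduction, and with no lookahead the parser cannot choose between them.

Augment with D' → D and build the canonical LR(0) collection (I0 = CLOSURE({[D' → . D]}), then GOTO on every symbol after a dot until no new states appear). It has 16 states:
  I0: { [D → . a T], [D' → . D] }  — shift
  I1: { [D' → D .] }  — accept
  I2: { [D → . a T], [D → a . T], [T → . D T C], [T → . a D D], [T → . a a -] }  — shift
  I3: { [D → . a T], [T → . D T C], [T → . a D D], [T → . a a -], [T → D . T C] }  — shift
  I4: { [D → a T .] }  — reduce
  I5: { [D → . a T], [D → a . T], [T → . D T C], [T → . a D D], [T → . a a -], [T → a . D D], [T → a . a -] }  — shift
  I6: { [D → . a T], [T → . D T C], [T → . a D D], [T → . a a -], [T → D . T C], [T → a D . D] }  — shift
  I7: { [D → . a T], [D → a . T], [T → . D T C], [T → . a D D], [T → . a a -], [T → a . D D], [T → a . a -], [T → a a . -] }  — shift
  I8: { [T → a a - .] }  — reduce
  I9: { [D → . a T], [T → . D T C], [T → . a D D], [T → . a a -], [T → D . T C], [T → a D D .] }  — shift, reduce
  I10: { [C → . - T], [C → . D C], [C → .], [D → . a T], [T → D T . C] }  — shift, reduce
  I11: { [C → - . T], [D → . a T], [T → . D T C], [T → . a D D], [T → . a a -] }  — shift
  I12: { [T → D T C .] }  — reduce
  I13: { [C → . - T], [C → . D C], [C → .], [C → D . C], [D → . a T] }  — shift, reduce
  I14: { [C → D C .] }  — reduce
  I15: { [C → - T .] }  — reduce

No state contains more than one complete item.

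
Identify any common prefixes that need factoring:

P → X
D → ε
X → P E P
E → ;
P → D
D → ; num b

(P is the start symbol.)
No, left-factoring is not needed

Left-factoring is needed when two productions for the same non-terminal
share a common prefix on the right-hand side.

Productions for P:
  P → X
  P → D
Productions for D:
  D → ε
  D → ; num b

No common prefixes found.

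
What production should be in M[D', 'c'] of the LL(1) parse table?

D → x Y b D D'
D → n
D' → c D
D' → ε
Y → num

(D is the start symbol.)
D' → c D, D' → ε

To find M[D', 'c'], we find productions for D' where 'c' is in the predict set (PREDICT(N → α) = (FIRST(α) \ {ε}) ∪ (FOLLOW(N) if α ⇒* ε)).

Relevant sets:
  FOLLOW(D') = { $, 'c' }

D' → c D: PREDICT = { 'c' }
  'c' is in predict set, so this production goes in M[D', 'c']
D' → ε: PREDICT = { $, 'c' }
  'c' is in predict set, so this production goes in M[D', 'c']

M[D', 'c'] = D' → c D, D' → ε  (a multiply-defined cell — the grammar is not LL(1))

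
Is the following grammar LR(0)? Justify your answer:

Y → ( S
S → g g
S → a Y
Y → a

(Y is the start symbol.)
Augment with Y' → Y and build the canonical LR(0) collection (I0 = CLOSURE({[Y' → . Y]}), then GOTO on every symbol after a dot until no new states appear). It has 9 states:
  I0: { [Y → . ( S], [Y → . a], [Y' → . Y] }  — shift
  I1: { [S → . a Y], [S → . g g], [Y → ( . S] }  — shift
  I2: { [Y' → Y .] }  — accept
  I3: { [Y → a .] }  — reduce
  I4: { [Y → ( S .] }  — reduce
  I5: { [S → a . Y], [Y → . ( S], [Y → . a] }  — shift
  I6: { [S → g . g] }  — shift
  I7: { [S → g g .] }  — reduce
  I8: { [S → a Y .] }  — reduce

Every state is either a pure shift/goto state or contains exactly one complete item and nothing to shift — no conflicts. The grammar is LR(0).

Answer: Yes, the grammar is LR(0)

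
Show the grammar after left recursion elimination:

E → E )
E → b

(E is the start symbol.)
E is directly left-recursive. The standard transformation for
  A → A α₁ | ... | A α_m | β₁ | ... | β_n
is
  A  → β₁ A' | ... | β_n A'
  A' → α₁ A' | ... | α_m A' | ε

E → b becomes E → b E'
E → E ) becomes E' → ) E'
Add E' → ε

Resulting grammar:
E → b E'
E' → ) E'
E' → ε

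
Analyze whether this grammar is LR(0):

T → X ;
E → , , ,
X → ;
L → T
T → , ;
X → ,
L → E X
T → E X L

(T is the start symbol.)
No. Shift-reduce conflict between [X → , .] and [E → , . , ,]

A grammar is LR(0) if no state in the canonical LR(0) collection has:
  - both a shift item (dot before a terminal) and a complete item (shift-reduce conflict), or
  - two or more complete items (reduce-reduce conflict; the accept item [T' → T .] counts as a complete item here).

Augment with T' → T and build the canonical LR(0) collection (I0 = CLOSURE({[T' → . T]}), then GOTO on every symbol after a dot until no new states appear). It has 16 states:
  I0: { [E → . , , ,], [T → . , ;], [T → . E X L], [T → . X ;], [T' → . T], [X → . ,], [X → . ;] }  — shift
  I1: { [E → , . , ,], [T → , . ;], [X → , .] }  — shift, reduce
  I2: { [X → ; .] }  — reduce
  I3: { [T → E . X L], [X → . ,], [X → . ;] }  — shift
  I4: { [T' → T .] }  — accept
  I5: { [T → X . ;] }  — shift
  I6: { [T → X ; .] }  — reduce
  I7: { [X → , .] }  — reduce
  I8: { [E → . , , ,], [L → . E X], [L → . T], [T → . , ;], [T → . E X L], [T → . X ;], [T → E X . L], [X → . ,], [X → . ;] }  — shift
  I9: { [L → E . X], [T → E . X L], [X → . ,], [X → . ;] }  — shift
  I10: { [T → E X L .] }  — reduce
  I11: { [L → T .] }  — reduce
  I12: { [E → . , , ,], [L → . E X], [L → . T], [L → E X .], [T → . , ;], [T → . E X L], [T → . X ;], [T → E X . L], [X → . ,], [X → . ;] }  — shift, reduce
  I13: { [E → , , . ,] }  — shift
  I14: { [T → , ; .] }  — reduce
  I15: { [E → , , , .] }  — reduce

Conflict in state I1:
  Shift-reduce conflict between [X → , .] and [E → , . , ,]
So the grammar is NOT LR(0).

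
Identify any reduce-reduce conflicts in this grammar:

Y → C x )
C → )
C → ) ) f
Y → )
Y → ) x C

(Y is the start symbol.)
A reduce-reduce conflict occurs when an LR(0) state has two complete items [A → α .] and [B → β .] — both call for a reduction, and with no lookahead the parser cannot choose between them.

Augment with Y' → Y and build the canonical LR(0) collection (I0 = CLOSURE({[Y' → . Y]}), then GOTO on every symbol after a dot until no new states appear). It has 11 states:
  I0: { [C → . ) ) f], [C → . )], [Y → . ) x C], [Y → . )], [Y → . C x )], [Y' → . Y] }  — shift
  I1: { [C → ) . ) f], [C → ) .], [Y → ) . x C], [Y → ) .] }  — shift, 2 reduces
  I2: { [Y → C . x )] }  — shift
  I3: { [Y' → Y .] }  — accept
  I4: { [Y → C x . )] }  — shift
  I5: { [Y → C x ) .] }  — reduce
  I6: { [C → ) ) . f] }  — shift
  I7: { [C → . ) ) f], [C → . )], [Y → ) x . C] }  — shift
  I8: { [C → ) . ) f], [C → ) .] }  — shift, reduce
  I9: { [Y → ) x C .] }  — reduce
  I10: { [C → ) ) f .] }  — reduce

I1 contains complete items [C → ) .], [Y → ) .] — reduce-reduce conflict.

Answer: Yes — I1: [C → ) .] vs [Y → ) .]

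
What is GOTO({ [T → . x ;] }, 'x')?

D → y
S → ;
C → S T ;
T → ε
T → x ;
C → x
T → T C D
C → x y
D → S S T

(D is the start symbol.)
{ [T → x . ;] }

GOTO(I, 'x') = CLOSURE({ [A → αX.β] : [A → α.Xβ] ∈ I, X = 'x' })

Items with dot before 'x', with the dot advanced:
  [T → . x ;] → [T → x . ;]
Closure adds nothing (no advanced item has the dot before a non-terminal).

GOTO = { [T → x . ;] }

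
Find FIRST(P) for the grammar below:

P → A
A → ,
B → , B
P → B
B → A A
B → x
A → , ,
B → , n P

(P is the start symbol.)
To compute FIRST(P), examine every production with P on the left-hand side, reading each right-hand side left to right until a non-nullable symbol is reached.

FIRST sets of the other non-terminals involved (by the same procedure, iterated to a fixed point):
  FIRST(A) = { ',' }
  FIRST(B) = { ',', 'x' }

From P → A:
  - A is a non-terminal: add FIRST(A) \ {ε} = { ',' }
    A is not nullable, so stop
From P → B:
  - B is a non-terminal: add FIRST(B) \ {ε} = { ',', 'x' }
    B is not nullable, so stop

Collecting: FIRST(P) = { ',', 'x' }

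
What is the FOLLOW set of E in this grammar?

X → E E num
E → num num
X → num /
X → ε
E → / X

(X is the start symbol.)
{ '/', 'num' }

To compute FOLLOW(E), find every occurrence of E on a right-hand side N → α E β: add FIRST(β) \ {ε}, and if β is empty or nullable also add FOLLOW(N). Iterate to a fixed point.

In X → E E num: E is followed by E num, add FIRST(E num) \ {ε} = { '/', 'num' }
In X → E E num: E is followed by num, add FIRST(num) \ {ε} = { 'num' }

Taking the union: FOLLOW(E) = { '/', 'num' }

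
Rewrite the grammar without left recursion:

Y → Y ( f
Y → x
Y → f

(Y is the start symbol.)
Y → x Y'
Y → f Y'
Y' → ( f Y'
Y' → ε

Y is directly left-recursive. The standard transformation for
  A → A α₁ | ... | A α_m | β₁ | ... | β_n
is
  A  → β₁ A' | ... | β_n A'
  A' → α₁ A' | ... | α_m A' | ε

Y → x becomes Y → x Y'
Y → f becomes Y → f Y'
Y → Y ( f becomes Y' → ( f Y'
Add Y' → ε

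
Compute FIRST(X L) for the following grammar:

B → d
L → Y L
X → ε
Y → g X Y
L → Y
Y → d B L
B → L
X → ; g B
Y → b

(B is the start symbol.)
FIRST sets of the non-terminals involved (from the grammar, by fixed-point iteration):
  FIRST(X) = { ';', ε }
  FIRST(L) = { 'b', 'd', 'g' }

To compute FIRST(X L), process the symbols left to right:
Symbol X is a non-terminal. Add FIRST(X) \ {ε} = { ';' }
X is nullable (ε ∈ FIRST(X)), continue to the next symbol.
Symbol L is a non-terminal. Add FIRST(L) \ {ε} = { 'b', 'd', 'g' }
L is not nullable (ε ∉ FIRST(L)), so stop here.
FIRST(X L) = { ';', 'b', 'd', 'g' }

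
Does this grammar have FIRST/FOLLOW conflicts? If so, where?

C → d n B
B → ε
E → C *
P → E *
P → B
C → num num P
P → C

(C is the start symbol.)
A FIRST/FOLLOW conflict occurs when a non-terminal N has a nullable alternative N → β (β ⇒* ε) and another alternative N → α with FIRST(α) ∩ FOLLOW(N) ≠ ∅: on such a lookahead the parser cannot decide between expanding α and letting N vanish via β.

Nullable non-terminals: B, P.
FIRST sets used below: FIRST(E) = { 'd', 'num' }, FIRST(B) = { ε }, FIRST(C) = { 'd', 'num' }
B has a nullable alternative but only one production, so nothing to check.

P: nullable alternative(s) P → B; FOLLOW(P) = { $, '*' }
  P → E *: FIRST \ {ε} = { 'd', 'num' } — disjoint from FOLLOW(P)
  P → B: FIRST \ {ε} = { } — this is the only nullable alternative, skip
  P → C: FIRST \ {ε} = { 'd', 'num' } — disjoint from FOLLOW(P)

C, E have no nullable alternative, so no FIRST/FOLLOW check is needed there.

No FIRST/FOLLOW conflicts found.

Answer: No FIRST/FOLLOW conflicts.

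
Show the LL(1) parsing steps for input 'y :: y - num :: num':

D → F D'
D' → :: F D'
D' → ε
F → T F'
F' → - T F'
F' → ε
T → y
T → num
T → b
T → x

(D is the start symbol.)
LL(1) parsing maintains a stack (initially the start symbol over $) and the input. At each step: if the stack top is a terminal, match it against the current input token; if it is a non-terminal N, replace it with the RHS of M[N, lookahead] (the unique production whose predict set contains the lookahead).

Stack is shown with the top on the left.

Stack        Input                  Action
------------------------------------------
D $          y :: y - num :: num $  output D → F D'
F D' $       y :: y - num :: num $  output F → T F'
T F' D' $    y :: y - num :: num $  output T → y
y F' D' $    y :: y - num :: num $  match 'y'
F' D' $      :: y - num :: num $    output F' → ε
D' $         :: y - num :: num $    output D' → :: F D'
:: F D' $    :: y - num :: num $    match '::'
F D' $       y - num :: num $       output F → T F'
T F' D' $    y - num :: num $       output T → y
y F' D' $    y - num :: num $       match 'y'
F' D' $      - num :: num $         output F' → - T F'
- T F' D' $  - num :: num $         match '-'
T F' D' $    num :: num $           output T → num
num F' D' $  num :: num $           match 'num'
F' D' $      :: num $               output F' → ε
D' $         :: num $               output D' → :: F D'
:: F D' $    :: num $               match '::'
F D' $       num $                  output F → T F'
T F' D' $    num $                  output T → num
num F' D' $  num $                  match 'num'
F' D' $      $                      output F' → ε
D' $         $                      output D' → ε
$            $                      accept

The string is accepted.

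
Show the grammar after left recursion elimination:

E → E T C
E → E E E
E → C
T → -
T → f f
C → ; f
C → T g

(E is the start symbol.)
E → C E'
E' → T C E'
E' → E E E'
E' → ε
T → -
T → f f
C → ; f
C → T g

E is directly left-recursive. The standard transformation for
  A → A α₁ | ... | A α_m | β₁ | ... | β_n
is
  A  → β₁ A' | ... | β_n A'
  A' → α₁ A' | ... | α_m A' | ε

E → C becomes E → C E'
E → E T C becomes E' → T C E'
E → E E E becomes E' → E E E'
Add E' → ε

Productions for other non-terminals are unchanged:
  T → -
  T → f f
  C → ; f
  C → T g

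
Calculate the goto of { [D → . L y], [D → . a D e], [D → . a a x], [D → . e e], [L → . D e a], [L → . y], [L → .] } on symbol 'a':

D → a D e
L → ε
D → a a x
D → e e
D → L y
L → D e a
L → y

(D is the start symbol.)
{ [D → . L y], [D → . a D e], [D → . a a x], [D → . e e], [D → a . D e], [D → a . a x], [L → . D e a], [L → . y], [L → .] }

GOTO(I, 'a') = CLOSURE({ [A → αX.β] : [A → α.Xβ] ∈ I, X = 'a' })

Items with dot before 'a', with the dot advanced:
  [D → . a D e] → [D → a . D e]
  [D → . a a x] → [D → a . a x]
Closure of the advanced items:
  [D → a . D e] has the dot before D: add [D → . a D e], [D → . a a x], [D → . e e], [D → . L y]
  [D → . L y] has the dot before L: add [L → .], [L → . D e a], [L → . y]

GOTO = { [D → . L y], [D → . a D e], [D → . a a x], [D → . e e], [D → a . D e], [D → a . a x], [L → . D e a], [L → . y], [L → .] }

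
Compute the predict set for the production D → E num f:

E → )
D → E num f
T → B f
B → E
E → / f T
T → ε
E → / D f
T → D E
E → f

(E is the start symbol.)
{ ')', '/', 'f' }

PREDICT(D → E num f) = (FIRST(RHS) \ {ε}) ∪ (FOLLOW(D) if ε ∈ FIRST(RHS), i.e. RHS ⇒* ε)
FIRST(E) = { ')', '/', 'f' }
FIRST(E num f) = { ')', '/', 'f' }
ε ∉ FIRST(E num f), so FOLLOW(D) is not added.
PREDICT(D → E num f) = { ')', '/', 'f' }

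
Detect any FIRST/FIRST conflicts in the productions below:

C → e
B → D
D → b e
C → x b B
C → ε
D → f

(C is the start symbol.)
No FIRST/FIRST conflicts.

A FIRST/FIRST conflict occurs when two productions N → α and N → β for the same non-terminal have FIRST(α) ∩ FIRST(β) ≠ ∅ (with ε ∈ FIRST of a nullable right-hand side, so two nullable alternatives also conflict).

Productions for C:
  C → e: FIRST = { 'e' }
  C → x b B: FIRST = { 'x' }
  C → ε: FIRST = { ε }
Productions for D:
  D → b e: FIRST = { 'b' }
  D → f: FIRST = { 'f' }
B has only one production, so no FIRST/FIRST conflict is possible there.

All alternatives of each non-terminal have pairwise disjoint FIRST sets.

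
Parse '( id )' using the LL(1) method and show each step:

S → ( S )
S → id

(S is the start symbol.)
Stack is shown with the top on the left.

Stack    Input     Action
-------------------------
S $      ( id ) $  output S → ( S )
( S ) $  ( id ) $  match '('
S ) $    id ) $    output S → id
id ) $   id ) $    match 'id'
) $      ) $       match ')'
$        $         accept

The string is accepted.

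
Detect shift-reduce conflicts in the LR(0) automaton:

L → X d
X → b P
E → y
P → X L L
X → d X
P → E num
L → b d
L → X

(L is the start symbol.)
A shift-reduce conflict occurs when an LR(0) state has both:
  - a complete (reduce) item [A → α .] (dot at the end), and
  - a shift item [B → β . c γ] (dot before a terminal).

Augment with L' → L and build the canonical LR(0) collection (I0 = CLOSURE({[L' → . L]}), then GOTO on every symbol after a dot until no new states appear). It has 16 states:
  I0: { [L → . X d], [L → . X], [L → . b d], [L' → . L], [X → . b P], [X → . d X] }  — shift
  I1: { [L' → L .] }  — accept
  I2: { [L → X . d], [L → X .] }  — shift, reduce
  I3: { [E → . y], [L → b . d], [P → . E num], [P → . X L L], [X → . b P], [X → . d X], [X → b . P] }  — shift
  I4: { [X → . b P], [X → . d X], [X → d . X] }  — shift
  I5: { [X → d X .] }  — reduce
  I6: { [E → . y], [P → . E num], [P → . X L L], [X → . b P], [X → . d X], [X → b . P] }  — shift
  I7: { [P → E . num] }  — shift
  I8: { [X → b P .] }  — reduce
  I9: { [L → . X d], [L → . X], [L → . b d], [P → X . L L], [X → . b P], [X → . d X] }  — shift
  I10: { [E → y .] }  — reduce
  I11: { [L → . X d], [L → . X], [L → . b d], [P → X L . L], [X → . b P], [X → . d X] }  — shift
  I12: { [P → X L L .] }  — reduce
  I13: { [P → E num .] }  — reduce
  I14: { [L → b d .], [X → . b P], [X → . d X], [X → d . X] }  — shift, reduce
  I15: { [L → X d .] }  — reduce

I2 contains reduce item [L → X .] and shift item [L → X . d] — shift-reduce conflict.
I14 contains reduce item [L → b d .] and shift items [X → . b P], [X → . d X] — shift-reduce conflict.

Answer: Yes — I2: [L → X .] vs [L → X . d]; I14: [L → b d .] vs [X → . b P]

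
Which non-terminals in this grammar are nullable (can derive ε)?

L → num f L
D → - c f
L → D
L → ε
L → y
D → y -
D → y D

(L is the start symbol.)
A non-terminal is nullable if it can derive ε (the empty string): either it has an ε-production, or it has a production whose right-hand side consists entirely of nullable non-terminals.

ε-productions: L → ε
So L is immediately nullable.
No further non-terminal can be added: every production for the remaining non-terminals contains a terminal or a non-nullable non-terminal.
Nullable = { 'L' }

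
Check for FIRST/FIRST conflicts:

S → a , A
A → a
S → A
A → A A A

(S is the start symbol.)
A FIRST/FIRST conflict occurs when two productions N → α and N → β for the same non-terminal have FIRST(α) ∩ FIRST(β) ≠ ∅ (with ε ∈ FIRST of a nullable right-hand side, so two nullable alternatives also conflict).

FIRST sets of the non-terminals at (or reachable through a nullable prefix from) the front of some alternative:
  FIRST(A) = { 'a' }

Productions for S:
  S → a , A: FIRST = { 'a' }
  S → A: FIRST = { 'a' }
Productions for A:
  A → a: FIRST = { 'a' }
  A → A A A: FIRST = { 'a' }

Conflict for S: S → a , A and S → A
  Overlap: { 'a' }
Conflict for A: A → a and A → A A A
  Overlap: { 'a' }

Answer: Yes. S → a ',' A / S → A on { 'a' }; A → a / A → A A A on { 'a' }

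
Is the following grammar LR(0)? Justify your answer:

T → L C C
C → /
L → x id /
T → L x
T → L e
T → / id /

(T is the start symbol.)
A grammar is LR(0) if no state in the canonical LR(0) collection has:
  - both a shift item (dot before a terminal) and a complete item (shift-reduce conflict), or
  - two or more complete items (reduce-reduce conflict; the accept item [T' → T .] counts as a complete item here).

Augment with T' → T and build the canonical LR(0) collection (I0 = CLOSURE({[T' → . T]}), then GOTO on every symbol after a dot until no new states appear). It has 14 states:
  I0: { [L → . x id /], [T → . / id /], [T → . L C C], [T → . L e], [T → . L x], [T' → . T] }  — shift
  I1: { [T → / . id /] }  — shift
  I2: { [C → . /], [T → L . C C], [T → L . e], [T → L . x] }  — shift
  I3: { [T' → T .] }  — accept
  I4: { [L → x . id /] }  — shift
  I5: { [L → x id . /] }  — shift
  I6: { [L → x id / .] }  — reduce
  I7: { [C → / .] }  — reduce
  I8: { [C → . /], [T → L C . C] }  — shift
  I9: { [T → L e .] }  — reduce
  I10: { [T → L x .] }  — reduce
  I11: { [T → L C C .] }  — reduce
  I12: { [T → / id . /] }  — shift
  I13: { [T → / id / .] }  — reduce

Every state is either a pure shift/goto state or contains exactly one complete item and nothing to shift — no conflicts. The grammar is LR(0).

Answer: Yes, the grammar is LR(0)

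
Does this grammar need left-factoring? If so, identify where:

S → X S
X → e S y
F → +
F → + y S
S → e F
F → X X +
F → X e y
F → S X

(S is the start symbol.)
Left-factoring is needed when two productions for the same non-terminal
share a common prefix on the right-hand side.

Productions for S:
  S → X S
  S → e F
Productions for F:
  F → +
  F → + y S
  F → X X +
  F → X e y
  F → S X

Found common prefix '+' in productions for F
Found common prefix 'X' in productions for F

Answer: Yes, F has productions with common prefix '+'; F has productions with common prefix 'X'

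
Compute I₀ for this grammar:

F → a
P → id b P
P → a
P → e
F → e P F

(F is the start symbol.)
{ [F → . a], [F → . e P F], [F' → . F] }

First, augment the grammar with F' → F
I₀ = CLOSURE({ [F' → . F] }):
  [F' → . F] has the dot before F: add [F → . a], [F → . e P F]
No further items can be added.

I₀ = { [F → . a], [F → . e P F], [F' → . F] }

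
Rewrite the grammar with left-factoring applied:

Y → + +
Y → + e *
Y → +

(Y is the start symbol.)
Left-factoring transforms A → αβ₁ | αβ₂ into A → αA' and A' → β₁ | β₂
(α is the longest common prefix among the alternatives). Repeat until
no nonterminal has two alternatives with a common prefix.

Round 1: Y has alternatives sharing prefix '+'. Introduce Y': Y → + Y'
  Add: Y' → +
  Add: Y' → e *
  Add: Y' → ε

No remaining common prefixes — done.

Resulting grammar:
Y → + Y'
Y' → +
Y' → e *
Y' → ε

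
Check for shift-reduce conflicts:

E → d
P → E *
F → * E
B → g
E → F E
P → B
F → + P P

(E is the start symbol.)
A shift-reduce conflict occurs when an LR(0) state has both:
  - a complete (reduce) item [A → α .] (dot at the end), and
  - a shift item [B → β . c γ] (dot before a terminal).

Augment with E' → E and build the canonical LR(0) collection (I0 = CLOSURE({[E' → . E]}), then GOTO on every symbol after a dot until no new states appear). It has 14 states:
  I0: { [E → . F E], [E → . d], [E' → . E], [F → . * E], [F → . + P P] }  — shift
  I1: { [E → . F E], [E → . d], [F → * . E], [F → . * E], [F → . + P P] }  — shift
  I2: { [B → . g], [E → . F E], [E → . d], [F → + . P P], [F → . * E], [F → . + P P], [P → . B], [P → . E *] }  — shift
  I3: { [E' → E .] }  — accept
  I4: { [E → . F E], [E → . d], [E → F . E], [F → . * E], [F → . + P P] }  — shift
  I5: { [E → d .] }  — reduce
  I6: { [E → F E .] }  — reduce
  I7: { [P → B .] }  — reduce
  I8: { [P → E . *] }  — shift
  I9: { [B → . g], [E → . F E], [E → . d], [F → + P . P], [F → . * E], [F → . + P P], [P → . B], [P → . E *] }  — shift
  I10: { [B → g .] }  — reduce
  I11: { [F → + P P .] }  — reduce
  I12: { [P → E * .] }  — reduce
  I13: { [F → * E .] }  — reduce

No state contains both a complete item and a shift item.

Answer: No shift-reduce conflicts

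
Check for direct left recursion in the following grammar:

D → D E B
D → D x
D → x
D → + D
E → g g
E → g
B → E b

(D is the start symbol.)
Yes, D is left-recursive

Direct left recursion occurs when N → N α for some non-terminal N (the right-hand side begins with the left-hand side itself).

D → D E B: LEFT RECURSIVE (starts with D)
D → D x: LEFT RECURSIVE (starts with D)
D → x: starts with x
D → + D: starts with '+'
E → g g: starts with g
E → g: starts with g
B → E b: starts with E

The grammar has direct left recursion on: D.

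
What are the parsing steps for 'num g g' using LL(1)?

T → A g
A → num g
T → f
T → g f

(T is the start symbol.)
Stack is shown with the top on the left.

Stack      Input      Action
----------------------------
T $        num g g $  output T → A g
A g $      num g g $  output A → num g
num g g $  num g g $  match 'num'
g g $      g g $      match 'g'
g $        g $        match 'g'
$          $          accept

The string is accepted.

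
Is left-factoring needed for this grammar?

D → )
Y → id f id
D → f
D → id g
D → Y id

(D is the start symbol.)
Left-factoring is needed when two productions for the same non-terminal
share a common prefix on the right-hand side.

Productions for D:
  D → )
  D → f
  D → id g
  D → Y id

No common prefixes found.

Answer: No, left-factoring is not needed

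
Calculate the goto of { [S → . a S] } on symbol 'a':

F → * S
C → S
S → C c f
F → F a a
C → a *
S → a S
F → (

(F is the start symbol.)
{ [C → . S], [C → . a *], [S → . C c f], [S → . a S], [S → a . S] }

GOTO(I, 'a') = CLOSURE({ [A → αX.β] : [A → α.Xβ] ∈ I, X = 'a' })

Items with dot before 'a', with the dot advanced:
  [S → . a S] → [S → a . S]
Closure of the advanced items:
  [S → a . S] has the dot before S: add [S → . C c f], [S → . a S]
  [S → . C c f] has the dot before C: add [C → . S], [C → . a *]

GOTO = { [C → . S], [C → . a *], [S → . C c f], [S → . a S], [S → a . S] }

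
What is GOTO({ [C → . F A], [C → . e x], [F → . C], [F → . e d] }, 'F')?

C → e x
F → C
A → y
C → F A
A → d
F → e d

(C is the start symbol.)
{ [A → . d], [A → . y], [C → F . A] }

GOTO(I, 'F') = CLOSURE({ [A → αX.β] : [A → α.Xβ] ∈ I, X = 'F' })

Items with dot before 'F', with the dot advanced:
  [C → . F A] → [C → F . A]
Closure of the advanced items:
  [C → F . A] has the dot before A: add [A → . y], [A → . d]

GOTO = { [A → . d], [A → . y], [C → F . A] }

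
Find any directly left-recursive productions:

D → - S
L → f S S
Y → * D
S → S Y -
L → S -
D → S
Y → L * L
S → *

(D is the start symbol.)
Yes, S is left-recursive

Direct left recursion occurs when N → N α for some non-terminal N (the right-hand side begins with the left-hand side itself).

D → - S: starts with '-'
L → f S S: starts with f
Y → * D: starts with '*'
S → S Y -: LEFT RECURSIVE (starts with S)
L → S -: starts with S
D → S: starts with S
Y → L * L: starts with L
S → *: starts with '*'

The grammar has direct left recursion on: S.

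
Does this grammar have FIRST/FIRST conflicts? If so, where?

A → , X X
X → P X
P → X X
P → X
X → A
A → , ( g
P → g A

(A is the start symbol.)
Yes. A → ',' X X / A → ',' '(' g on { ',' }; X → P X / X → A on { ',' }; P → X X / P → X on { ',', 'g' }; P → X X / P → g A on { 'g' }; P → X / P → g A on { 'g' }

A FIRST/FIRST conflict occurs when two productions N → α and N → β for the same non-terminal have FIRST(α) ∩ FIRST(β) ≠ ∅ (with ε ∈ FIRST of a nullable right-hand side, so two nullable alternatives also conflict).

FIRST sets of the non-terminals at (or reachable through a nullable prefix from) the front of some alternative:
  FIRST(P) = { ',', 'g' }
  FIRST(A) = { ',' }
  FIRST(X) = { ',', 'g' }

Productions for A:
  A → , X X: FIRST = { ',' }
  A → , ( g: FIRST = { ',' }
Productions for X:
  X → P X: FIRST = { ',', 'g' }
  X → A: FIRST = { ',' }
Productions for P:
  P → X X: FIRST = { ',', 'g' }
  P → X: FIRST = { ',', 'g' }
  P → g A: FIRST = { 'g' }

Conflict for A: A → , X X and A → , ( g
  Overlap: { ',' }
Conflict for X: X → P X and X → A
  Overlap: { ',' }
Conflict for P: P → X X and P → X
  Overlap: { ',', 'g' }
Conflict for P: P → X X and P → g A
  Overlap: { 'g' }
Conflict for P: P → X and P → g A
  Overlap: { 'g' }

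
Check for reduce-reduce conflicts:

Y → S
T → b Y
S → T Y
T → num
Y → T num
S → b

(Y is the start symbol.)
Yes — I8: [T → num .] vs [Y → T num .]

A reduce-reduce conflict occurs when an LR(0) state has two complete items [A → α .] and [B → β .] — both call for a reduction, and with no lookahead the parser cannot choose between them.

Augment with Y' → Y and build the canonical LR(0) collection (I0 = CLOSURE({[Y' → . Y]}), then GOTO on every symbol after a dot until no new states appear). It has 9 states:
  I0: { [S → . T Y], [S → . b], [T → . b Y], [T → . num], [Y → . S], [Y → . T num], [Y' → . Y] }  — shift
  I1: { [Y → S .] }  — reduce
  I2: { [S → . T Y], [S → . b], [S → T . Y], [T → . b Y], [T → . num], [Y → . S], [Y → . T num], [Y → T . num] }  — shift
  I3: { [Y' → Y .] }  — accept
  I4: { [S → . T Y], [S → . b], [S → b .], [T → . b Y], [T → . num], [T → b . Y], [Y → . S], [Y → . T num] }  — shift, reduce
  I5: { [T → num .] }  — reduce
  I6: { [T → b Y .] }  — reduce
  I7: { [S → T Y .] }  — reduce
  I8: { [T → num .], [Y → T num .] }  — 2 reduces

I8 contains complete items [T → num .], [Y → T num .] — reduce-reduce conflict.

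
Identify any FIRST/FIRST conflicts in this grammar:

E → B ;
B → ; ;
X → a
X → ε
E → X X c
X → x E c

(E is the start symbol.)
No FIRST/FIRST conflicts.

A FIRST/FIRST conflict occurs when two productions N → α and N → β for the same non-terminal have FIRST(α) ∩ FIRST(β) ≠ ∅ (with ε ∈ FIRST of a nullable right-hand side, so two nullable alternatives also conflict).

FIRST sets of the non-terminals at (or reachable through a nullable prefix from) the front of some alternative:
  FIRST(B) = { ';' }
  FIRST(X) = { 'a', 'x', ε }

Productions for E:
  E → B ;: FIRST = { ';' }
  E → X X c: FIRST = { 'a', 'c', 'x' }
Productions for X:
  X → a: FIRST = { 'a' }
  X → ε: FIRST = { ε }
  X → x E c: FIRST = { 'x' }
B has only one production, so no FIRST/FIRST conflict is possible there.

All alternatives of each non-terminal have pairwise disjoint FIRST sets.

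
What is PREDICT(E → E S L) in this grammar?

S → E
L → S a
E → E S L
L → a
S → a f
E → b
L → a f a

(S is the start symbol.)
PREDICT(E → E S L) = (FIRST(RHS) \ {ε}) ∪ (FOLLOW(E) if ε ∈ FIRST(RHS), i.e. RHS ⇒* ε)
FIRST(E) = { 'b' }
FIRST(E S L) = { 'b' }
ε ∉ FIRST(E S L), so FOLLOW(E) is not added.
PREDICT(E → E S L) = { 'b' }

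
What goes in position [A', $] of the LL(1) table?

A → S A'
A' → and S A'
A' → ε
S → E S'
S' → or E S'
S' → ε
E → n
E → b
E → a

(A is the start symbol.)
A' → ε

To find M[A', $], we find productions for A' where $ is in the predict set (PREDICT(N → α) = (FIRST(α) \ {ε}) ∪ (FOLLOW(N) if α ⇒* ε)).

Relevant sets:
  FOLLOW(A') = { $ }

A' → and S A': PREDICT = { 'and' }
A' → ε: PREDICT = { $ }
  $ is in predict set, so this production goes in M[A', $]

M[A', $] = A' → ε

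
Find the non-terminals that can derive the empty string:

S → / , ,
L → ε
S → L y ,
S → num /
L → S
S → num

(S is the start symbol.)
ε-productions: L → ε
So L is immediately nullable.
No further non-terminal can be added: every production for the remaining non-terminals contains a terminal or a non-nullable non-terminal.
Nullable = { 'L' }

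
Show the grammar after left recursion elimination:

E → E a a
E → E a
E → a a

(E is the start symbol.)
E is directly left-recursive. The standard transformation for
  A → A α₁ | ... | A α_m | β₁ | ... | β_n
is
  A  → β₁ A' | ... | β_n A'
  A' → α₁ A' | ... | α_m A' | ε

E → a a becomes E → a a E'
E → E a a becomes E' → a a E'
E → E a becomes E' → a E'
Add E' → ε

Resulting grammar:
E → a a E'
E' → a a E'
E' → a E'
E' → ε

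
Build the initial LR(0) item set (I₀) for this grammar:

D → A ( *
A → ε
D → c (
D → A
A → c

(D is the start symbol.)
{ [A → . c], [A → .], [D → . A ( *], [D → . A], [D → . c (], [D' → . D] }

First, augment the grammar with D' → D
I₀ = CLOSURE({ [D' → . D] }):
  [D' → . D] has the dot before D: add [D → . A ( *], [D → . c (], [D → . A]
  [D → . A ( *] has the dot before A: add [A → .], [A → . c]
No further items can be added.

I₀ = { [A → . c], [A → .], [D → . A ( *], [D → . A], [D → . c (], [D' → . D] }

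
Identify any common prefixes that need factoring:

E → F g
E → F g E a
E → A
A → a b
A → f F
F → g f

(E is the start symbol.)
Yes, E has productions with common prefix 'F g'

Left-factoring is needed when two productions for the same non-terminal
share a common prefix on the right-hand side.

Productions for E:
  E → F g
  E → F g E a
  E → A
Productions for A:
  A → a b
  A → f F

Found common prefix 'F g' in productions for E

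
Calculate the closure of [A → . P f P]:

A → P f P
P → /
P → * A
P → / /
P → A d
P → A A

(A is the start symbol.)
To compute CLOSURE, for each item [A → α.Bβ] where B is a non-terminal, add [B → .γ] for all productions B → γ; repeat for the newly added items until nothing changes.

Start with: [A → . P f P]
  [A → . P f P] has the dot before P: add [P → . /], [P → . * A], [P → . / /], [P → . A d], [P → . A A]
  [P → . A d] has the dot before A: all A-items already present
No further items can be added.

CLOSURE = { [A → . P f P], [P → . * A], [P → . / /], [P → . /], [P → . A A], [P → . A d] }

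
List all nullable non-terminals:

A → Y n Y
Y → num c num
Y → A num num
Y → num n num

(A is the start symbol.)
None

A non-terminal is nullable if it can derive ε (the empty string): either it has an ε-production, or it has a production whose right-hand side consists entirely of nullable non-terminals.

There are no ε-productions, so no non-terminal can derive ε.
No non-terminals are nullable.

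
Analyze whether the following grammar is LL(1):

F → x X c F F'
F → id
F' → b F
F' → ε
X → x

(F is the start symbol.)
Relevant sets:
  FOLLOW(F') = { $, 'b' }

For F:
  PREDICT(F → x X c F F') = { 'x' }
  PREDICT(F → id) = { 'id' }
For F':
  PREDICT(F' → b F) = { 'b' }
  PREDICT(F' → ε) = { $, 'b' }
X has a single production, so nothing to check there.

Conflict found: Predict set conflict for F': { 'b' }
The grammar is NOT LL(1).

Answer: No. Predict set conflict for F': { 'b' }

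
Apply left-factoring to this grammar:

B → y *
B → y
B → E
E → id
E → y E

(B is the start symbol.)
B → y B'
B' → *
B' → ε
B → E
E → id
E → y E

Left-factoring transforms A → αβ₁ | αβ₂ into A → αA' and A' → β₁ | β₂
(α is the longest common prefix among the alternatives). Repeat until
no nonterminal has two alternatives with a common prefix.

Round 1: B has alternatives sharing prefix 'y'. Introduce B': B → y B'
  Add: B' → *
  Add: B' → ε

No remaining common prefixes — done.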